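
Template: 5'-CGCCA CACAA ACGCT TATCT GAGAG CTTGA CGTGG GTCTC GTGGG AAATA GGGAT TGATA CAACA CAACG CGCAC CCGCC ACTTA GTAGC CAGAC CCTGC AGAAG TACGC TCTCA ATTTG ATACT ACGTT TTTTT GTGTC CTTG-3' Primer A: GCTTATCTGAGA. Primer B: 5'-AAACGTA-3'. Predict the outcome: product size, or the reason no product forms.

Primer A (GCTTATCTGAGA) matches the top strand at positions 13–24; it acts as a forward primer.
Primer B's reverse complement is TACGTTT, matching the top strand at positions 125–131; it acts as a reverse primer.
The 3' ends face each other across positions 13–131, giving a 119 bp product.

Yes — a 119 bp product.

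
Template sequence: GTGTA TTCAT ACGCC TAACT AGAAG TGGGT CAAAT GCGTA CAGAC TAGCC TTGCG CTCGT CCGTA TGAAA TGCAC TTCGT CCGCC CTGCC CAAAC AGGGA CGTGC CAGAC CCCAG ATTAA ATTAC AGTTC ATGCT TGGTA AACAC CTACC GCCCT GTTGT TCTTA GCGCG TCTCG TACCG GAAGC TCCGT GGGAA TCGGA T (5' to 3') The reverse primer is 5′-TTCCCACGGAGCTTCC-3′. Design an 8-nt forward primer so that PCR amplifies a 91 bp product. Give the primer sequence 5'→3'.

5'-CCAGACCC-3'

The reverse primer's reverse complement GGAAGCTCCGTGGGAA matches the template at positions 180–195, so the product ends at position 195.
A 91 bp product then starts at position 195 − 91 + 1 = 105.
The forward primer is identical to the top strand there: CCAGACCC.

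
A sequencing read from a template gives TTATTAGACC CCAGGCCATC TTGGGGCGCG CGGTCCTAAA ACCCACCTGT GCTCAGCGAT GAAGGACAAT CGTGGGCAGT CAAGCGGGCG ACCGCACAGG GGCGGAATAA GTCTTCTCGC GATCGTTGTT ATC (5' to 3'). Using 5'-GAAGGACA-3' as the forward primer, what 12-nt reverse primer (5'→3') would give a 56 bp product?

5'-GAAGACTTATTC-3'

The forward primer binds at positions 61–68, so a 56 bp product ends at position 61 + 56 − 1 = 116.
The reverse primer anneals to the top strand over positions 105–116, i.e. to GAATAAGTCTTC.
Its sequence written 5'→3' is the reverse complement: GAAGACTTATTC.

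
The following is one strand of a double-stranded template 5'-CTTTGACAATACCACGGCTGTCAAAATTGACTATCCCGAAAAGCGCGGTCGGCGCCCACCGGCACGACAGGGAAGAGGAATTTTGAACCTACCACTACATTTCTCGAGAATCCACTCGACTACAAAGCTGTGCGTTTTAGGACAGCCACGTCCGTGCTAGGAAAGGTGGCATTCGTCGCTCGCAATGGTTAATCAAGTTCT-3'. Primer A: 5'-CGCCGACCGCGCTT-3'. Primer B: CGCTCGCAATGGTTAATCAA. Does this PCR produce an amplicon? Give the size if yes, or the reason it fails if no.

Primer A (CGCCGACCGCGCTT) has reverse complement AAGCGCGGTCGGCG, which matches the top strand at positions 41–54; primer A anneals to the top strand there with its 3' end pointing upstream toward position 41.
Primer B (CGCTCGCAATGGTTAATCAA) matches the top strand directly at positions 177–196; it anneals to the bottom strand with its 3' end pointing downstream toward position 196.
The 3' ends diverge (primer A extends toward position 1, primer B toward position 201), so the primers never converge on a shared product.

No product — the primers' 3' ends point away from each other.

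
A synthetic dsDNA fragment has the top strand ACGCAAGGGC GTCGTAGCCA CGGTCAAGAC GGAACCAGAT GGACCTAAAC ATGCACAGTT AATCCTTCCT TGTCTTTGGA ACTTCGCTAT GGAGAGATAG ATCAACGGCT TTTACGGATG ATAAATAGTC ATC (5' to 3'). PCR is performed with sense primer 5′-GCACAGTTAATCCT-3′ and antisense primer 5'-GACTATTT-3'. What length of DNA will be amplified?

The forward primer matches the template at positions 53–66.
The reverse primer's reverse complement is AAATAGTC, which matches the template at positions 123–130.
The product runs from position 53 to position 130, so its length is 130 − 53 + 1 = 78 bp.

78 bp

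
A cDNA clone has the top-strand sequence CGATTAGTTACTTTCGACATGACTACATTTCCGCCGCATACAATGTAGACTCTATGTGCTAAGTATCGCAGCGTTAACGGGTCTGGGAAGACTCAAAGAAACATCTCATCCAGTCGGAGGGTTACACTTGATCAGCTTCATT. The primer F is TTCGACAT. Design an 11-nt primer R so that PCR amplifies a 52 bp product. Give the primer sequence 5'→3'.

5'-ACTTAGCACAT-3'

The forward primer binds at positions 13–20, so a 52 bp product ends at position 13 + 52 − 1 = 64.
The reverse primer anneals to the top strand over positions 54–64, i.e. to ATGTGCTAAGT.
Its sequence written 5'→3' is the reverse complement: ACTTAGCACAT.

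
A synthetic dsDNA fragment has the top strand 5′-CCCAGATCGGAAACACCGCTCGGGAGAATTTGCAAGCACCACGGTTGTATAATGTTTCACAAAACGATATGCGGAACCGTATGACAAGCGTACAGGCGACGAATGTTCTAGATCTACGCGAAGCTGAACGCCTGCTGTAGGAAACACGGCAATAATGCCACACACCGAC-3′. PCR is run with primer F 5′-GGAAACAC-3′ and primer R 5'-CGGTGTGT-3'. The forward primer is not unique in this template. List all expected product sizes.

159 bp, 28 bp

The forward primer GGAAACAC matches the top strand at positions 9–16, 140–147.
The reverse primer's reverse complement is ACACACCG, matching at positions 160–167.
Each forward site pairs with the reverse site to give a product ending at position 167: sizes 159, 28 bp.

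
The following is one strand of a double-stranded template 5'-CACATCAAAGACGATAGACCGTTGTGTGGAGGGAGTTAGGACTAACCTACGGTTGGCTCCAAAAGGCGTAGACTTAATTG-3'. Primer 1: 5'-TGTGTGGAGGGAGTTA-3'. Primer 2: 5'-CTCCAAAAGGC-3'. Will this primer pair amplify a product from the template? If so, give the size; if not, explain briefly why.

No product — both primers anneal to the same strand and extend in the same direction.

Primer 1 (TGTGTGGAGGGAGTTA) matches the top strand at positions 23–38 (3' end points downstream).
Primer 2 (CTCCAAAAGGC) also matches the top strand directly, at positions 57–67 — its reverse complement GCCTTTTGGAG is not present.
Both primers anneal to the bottom strand with 3' ends pointing the same way, so neither can prime synthesis back toward the other.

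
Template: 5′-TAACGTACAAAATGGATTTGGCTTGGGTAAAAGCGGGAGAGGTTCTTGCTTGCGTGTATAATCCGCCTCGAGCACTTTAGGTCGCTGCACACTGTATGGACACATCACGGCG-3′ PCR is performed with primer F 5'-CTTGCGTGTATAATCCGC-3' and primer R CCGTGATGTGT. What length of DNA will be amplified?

Scanning the template, CTTGCGTGTATAATCCGC occurs at positions 49–66; this primer anneals to the bottom strand there with its 3' end pointing downstream.
The reverse primer's reverse complement is ACACATCACGG, which matches the template at positions 100–110.
The product runs from position 49 to position 110, so its length is 110 − 49 + 1 = 62 bp.

62 bp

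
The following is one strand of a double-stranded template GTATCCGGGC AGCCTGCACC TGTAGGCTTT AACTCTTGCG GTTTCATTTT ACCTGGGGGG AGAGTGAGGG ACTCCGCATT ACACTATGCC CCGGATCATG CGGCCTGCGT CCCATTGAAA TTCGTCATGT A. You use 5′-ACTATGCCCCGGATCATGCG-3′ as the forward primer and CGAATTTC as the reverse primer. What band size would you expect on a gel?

42 bp

Scanning the template, ACTATGCCCCGGATCATGCG occurs at positions 83–102; this primer anneals to the bottom strand there with its 3' end pointing downstream.
Reverse complement of the reverse primer: GAAATTCG. This occurs on the top strand at positions 117–124.
Amplicon spans positions 83–124: 42 bp.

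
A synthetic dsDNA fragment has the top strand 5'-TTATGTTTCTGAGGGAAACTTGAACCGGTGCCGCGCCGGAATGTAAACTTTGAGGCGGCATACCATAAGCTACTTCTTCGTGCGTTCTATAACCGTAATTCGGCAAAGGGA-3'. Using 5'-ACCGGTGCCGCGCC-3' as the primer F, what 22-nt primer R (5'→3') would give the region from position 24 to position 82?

The product's 3' end on the top strand is position 82.
The reverse primer anneals to the top strand over positions 61–82, i.e. to TACCATAAGCTACTTCTTCGTG.
Its sequence written 5'→3' is the reverse complement: CACGAAGAAGTAGCTTATGGTA.

5'-CACGAAGAAGTAGCTTATGGTA-3'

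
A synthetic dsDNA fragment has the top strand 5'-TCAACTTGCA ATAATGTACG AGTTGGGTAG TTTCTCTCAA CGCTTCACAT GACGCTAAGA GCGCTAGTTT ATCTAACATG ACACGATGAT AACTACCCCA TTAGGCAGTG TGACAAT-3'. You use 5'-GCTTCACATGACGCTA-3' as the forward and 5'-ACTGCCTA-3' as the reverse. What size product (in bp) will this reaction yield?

68 bp

Forward primer GCTTCACATGACGCTA is found on the top strand at positions 42–57.
Taking the reverse complement of ACTGCCTA gives TAGGCAGT, found at positions 102–109 on the template; the primer anneals here to the top strand with its 3' end pointing upstream.
Product length = (reverse-primer end) − (forward-primer start) + 1 = 109 − 42 + 1 = 68 bp.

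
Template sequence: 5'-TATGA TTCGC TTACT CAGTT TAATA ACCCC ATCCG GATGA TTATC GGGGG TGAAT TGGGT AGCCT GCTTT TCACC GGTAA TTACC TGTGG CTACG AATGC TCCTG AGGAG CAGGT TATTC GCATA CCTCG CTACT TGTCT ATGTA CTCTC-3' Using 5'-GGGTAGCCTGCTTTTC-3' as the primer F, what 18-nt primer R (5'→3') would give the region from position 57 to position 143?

5'-CATAGACAAGTAGCGAGG-3'

The product's 3' end on the top strand is position 143.
The reverse primer anneals to the top strand over positions 126–143, i.e. to CCTCGCTACTTGTCTATG.
Its sequence written 5'→3' is the reverse complement: CATAGACAAGTAGCGAGG.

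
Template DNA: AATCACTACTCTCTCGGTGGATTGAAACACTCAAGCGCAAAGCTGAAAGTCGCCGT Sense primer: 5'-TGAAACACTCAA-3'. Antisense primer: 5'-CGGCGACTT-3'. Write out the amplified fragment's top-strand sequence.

Scanning the template, TGAAACACTCAA occurs at positions 23–34; this primer anneals to the bottom strand there with its 3' end pointing downstream.
The reverse primer's reverse complement is AAGTCGCCG, which matches the template at positions 47–55.
The product is the template from position 23 through 55 (33 bp).

5'-TGAAACACTCAAGCGCAAAGCTGAAAGTCGCCG-3'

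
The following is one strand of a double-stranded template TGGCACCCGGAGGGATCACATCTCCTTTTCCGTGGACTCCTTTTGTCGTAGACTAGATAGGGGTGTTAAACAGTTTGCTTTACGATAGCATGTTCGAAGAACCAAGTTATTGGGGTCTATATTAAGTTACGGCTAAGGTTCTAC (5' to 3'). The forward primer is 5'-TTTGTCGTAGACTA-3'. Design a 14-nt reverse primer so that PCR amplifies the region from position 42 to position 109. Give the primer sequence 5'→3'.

5'-TAACTTGGTTCTTC-3'

The product's 3' end on the top strand is position 109.
The reverse primer anneals to the top strand over positions 96–109, i.e. to GAAGAACCAAGTTA.
Its sequence written 5'→3' is the reverse complement: TAACTTGGTTCTTC.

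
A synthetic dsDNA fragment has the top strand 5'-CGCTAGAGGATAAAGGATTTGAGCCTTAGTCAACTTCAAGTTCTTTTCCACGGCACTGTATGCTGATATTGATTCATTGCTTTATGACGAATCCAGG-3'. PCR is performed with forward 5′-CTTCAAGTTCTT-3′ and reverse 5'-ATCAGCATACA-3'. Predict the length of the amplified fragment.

34 bp

Forward primer CTTCAAGTTCTT is found on the top strand at positions 34–45.
The reverse primer's reverse complement is TGTATGCTGAT, which matches the template at positions 57–67.
Product length = (reverse-primer end) − (forward-primer start) + 1 = 67 − 34 + 1 = 34 bp.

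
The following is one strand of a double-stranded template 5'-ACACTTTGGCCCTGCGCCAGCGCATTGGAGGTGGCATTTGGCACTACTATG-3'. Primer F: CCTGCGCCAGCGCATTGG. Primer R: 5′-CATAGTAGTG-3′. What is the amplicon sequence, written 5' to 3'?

The forward primer matches the template at positions 11–28.
The reverse primer's reverse complement is CACTACTATG, which matches the template at positions 42–51.
The product is the template from position 11 through 51 (41 bp).

5'-CCTGCGCCAGCGCATTGGAGGTGGCATTTGGCACTACTATG-3'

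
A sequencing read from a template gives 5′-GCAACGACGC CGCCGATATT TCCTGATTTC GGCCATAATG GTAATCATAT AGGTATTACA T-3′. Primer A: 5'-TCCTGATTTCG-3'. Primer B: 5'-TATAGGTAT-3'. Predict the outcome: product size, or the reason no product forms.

Primer A (TCCTGATTTCG) matches the top strand at positions 21–31 (3' end points downstream).
Primer B (TATAGGTAT) also matches the top strand directly, at positions 48–56 — its reverse complement ATACCTATA is not present.
Both primers anneal to the bottom strand with 3' ends pointing the same way, so neither can prime synthesis back toward the other.

No product — both primers anneal to the same strand and extend in the same direction.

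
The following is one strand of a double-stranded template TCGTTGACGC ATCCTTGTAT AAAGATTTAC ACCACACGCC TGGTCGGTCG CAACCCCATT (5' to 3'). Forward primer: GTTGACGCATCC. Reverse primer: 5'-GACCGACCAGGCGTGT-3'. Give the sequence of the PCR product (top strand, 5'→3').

5'-GTTGACGCATCCTTGTATAAAGATTTACACCACACGCCTGGTCGGTC-3'

The forward primer matches the template at positions 3–14.
Taking the reverse complement of GACCGACCAGGCGTGT gives ACACGCCTGGTCGGTC, found at positions 34–49 on the template; the primer anneals here to the top strand with its 3' end pointing upstream.
The product is the template from position 3 through 49 (47 bp).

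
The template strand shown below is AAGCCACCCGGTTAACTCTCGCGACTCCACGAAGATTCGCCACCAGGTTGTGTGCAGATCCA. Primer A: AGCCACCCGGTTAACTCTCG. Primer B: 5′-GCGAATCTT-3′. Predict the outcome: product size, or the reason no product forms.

Yes — a 39 bp product.

Primer A (AGCCACCCGGTTAACTCTCG) matches the top strand at positions 2–21; it acts as a forward primer.
Primer B's reverse complement is AAGATTCGC, matching the top strand at positions 32–40; it acts as a reverse primer.
The 3' ends face each other across positions 2–40, giving a 39 bp product.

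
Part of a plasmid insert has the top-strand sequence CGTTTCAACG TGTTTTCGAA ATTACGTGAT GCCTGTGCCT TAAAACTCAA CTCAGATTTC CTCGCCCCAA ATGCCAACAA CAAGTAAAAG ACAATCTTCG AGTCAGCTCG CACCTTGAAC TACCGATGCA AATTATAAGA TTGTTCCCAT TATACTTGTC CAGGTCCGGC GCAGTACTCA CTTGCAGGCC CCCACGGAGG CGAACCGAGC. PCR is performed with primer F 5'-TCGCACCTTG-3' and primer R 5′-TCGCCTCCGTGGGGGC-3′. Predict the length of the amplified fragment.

96 bp

Forward primer TCGCACCTTG is found on the top strand at positions 108–117.
Reverse complement of the reverse primer: GCCCCCACGGAGGCGA. This occurs on the top strand at positions 188–203.
The product runs from position 108 to position 203, so its length is 203 − 108 + 1 = 96 bp.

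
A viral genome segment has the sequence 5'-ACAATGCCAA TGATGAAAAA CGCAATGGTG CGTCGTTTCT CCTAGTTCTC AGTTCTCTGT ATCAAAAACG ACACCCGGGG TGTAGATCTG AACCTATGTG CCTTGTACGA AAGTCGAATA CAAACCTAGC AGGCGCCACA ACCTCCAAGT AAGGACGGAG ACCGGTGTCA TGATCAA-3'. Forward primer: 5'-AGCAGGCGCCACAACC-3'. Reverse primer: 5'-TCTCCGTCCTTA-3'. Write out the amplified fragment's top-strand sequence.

The forward primer matches the template at positions 128–143.
Reverse complement of the reverse primer: TAAGGACGGAGA. This occurs on the top strand at positions 150–161.
The product is the template from position 128 through 161 (34 bp).

5'-AGCAGGCGCCACAACCTCCAAGTAAGGACGGAGA-3'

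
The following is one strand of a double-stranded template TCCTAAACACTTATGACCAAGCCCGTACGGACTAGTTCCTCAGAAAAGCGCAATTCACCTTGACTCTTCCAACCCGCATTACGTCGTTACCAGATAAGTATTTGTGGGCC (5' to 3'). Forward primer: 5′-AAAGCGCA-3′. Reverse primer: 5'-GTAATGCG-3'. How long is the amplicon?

38 bp

The forward primer matches the template at positions 45–52.
The reverse primer's reverse complement is CGCATTAC, which matches the template at positions 75–82.
Amplicon spans positions 45–82: 38 bp.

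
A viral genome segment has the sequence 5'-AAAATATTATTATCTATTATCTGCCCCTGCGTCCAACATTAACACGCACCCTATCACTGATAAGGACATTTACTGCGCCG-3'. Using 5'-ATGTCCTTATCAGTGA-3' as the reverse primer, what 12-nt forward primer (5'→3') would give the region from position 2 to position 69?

5'-AAATATTATTAT-3'

The reverse primer's reverse complement TCACTGATAAGGACAT matches the template at positions 54–69; the product starts at position 2.
The forward primer is identical to the top strand over positions 2–13: AAATATTATTAT.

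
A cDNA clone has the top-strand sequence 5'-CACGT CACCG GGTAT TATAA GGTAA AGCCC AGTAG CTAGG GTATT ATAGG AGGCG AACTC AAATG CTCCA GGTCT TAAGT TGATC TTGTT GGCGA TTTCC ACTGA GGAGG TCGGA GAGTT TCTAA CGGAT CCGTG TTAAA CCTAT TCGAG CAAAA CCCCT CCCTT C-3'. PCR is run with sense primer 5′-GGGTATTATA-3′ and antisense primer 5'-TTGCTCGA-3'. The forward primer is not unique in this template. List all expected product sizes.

144 bp, 115 bp

The forward primer GGGTATTATA matches the top strand at positions 10–19, 39–48.
The reverse primer's reverse complement is TCGAGCAA, matching at positions 146–153.
Each forward site pairs with the reverse site to give a product ending at position 153: sizes 144, 115 bp.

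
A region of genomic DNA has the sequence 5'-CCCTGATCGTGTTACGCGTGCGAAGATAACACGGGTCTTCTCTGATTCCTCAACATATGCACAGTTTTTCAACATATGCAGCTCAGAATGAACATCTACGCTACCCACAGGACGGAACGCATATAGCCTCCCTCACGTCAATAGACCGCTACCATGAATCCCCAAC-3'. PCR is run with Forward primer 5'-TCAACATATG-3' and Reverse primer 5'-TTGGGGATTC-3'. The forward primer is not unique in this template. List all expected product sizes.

The forward primer TCAACATATG matches the top strand at positions 50–59, 69–78.
The reverse primer's reverse complement is GAATCCCCAA, matching at positions 156–165.
Each forward site pairs with the reverse site to give a product ending at position 165: sizes 116, 97 bp.

116 bp, 97 bp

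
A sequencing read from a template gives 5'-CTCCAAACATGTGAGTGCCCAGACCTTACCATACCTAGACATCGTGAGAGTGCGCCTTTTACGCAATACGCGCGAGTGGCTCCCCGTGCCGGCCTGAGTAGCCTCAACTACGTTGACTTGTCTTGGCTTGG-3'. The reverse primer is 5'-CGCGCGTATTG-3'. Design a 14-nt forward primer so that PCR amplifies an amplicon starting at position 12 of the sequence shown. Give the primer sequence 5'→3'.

The reverse primer's reverse complement CAATACGCGCG matches the template at positions 64–74; the product starts at position 12.
The forward primer is identical to the top strand over positions 12–25: TGAGTGCCCAGACC.

5'-TGAGTGCCCAGACC-3'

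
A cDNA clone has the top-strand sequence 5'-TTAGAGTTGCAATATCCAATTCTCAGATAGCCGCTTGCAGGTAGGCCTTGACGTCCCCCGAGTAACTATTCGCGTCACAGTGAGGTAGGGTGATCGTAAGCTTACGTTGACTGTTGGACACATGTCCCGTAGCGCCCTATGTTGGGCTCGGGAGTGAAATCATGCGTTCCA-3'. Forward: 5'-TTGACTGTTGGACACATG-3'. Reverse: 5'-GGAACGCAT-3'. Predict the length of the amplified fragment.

64 bp

Scanning the template, TTGACTGTTGGACACATG occurs at positions 107–124; this primer anneals to the bottom strand there with its 3' end pointing downstream.
Taking the reverse complement of GGAACGCAT gives ATGCGTTCC, found at positions 162–170 on the template; the primer anneals here to the top strand with its 3' end pointing upstream.
Amplicon spans positions 107–170: 64 bp.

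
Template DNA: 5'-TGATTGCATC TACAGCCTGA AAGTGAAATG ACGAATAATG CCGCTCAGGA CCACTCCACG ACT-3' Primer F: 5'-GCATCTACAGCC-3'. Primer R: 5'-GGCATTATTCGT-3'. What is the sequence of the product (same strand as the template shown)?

Forward primer GCATCTACAGCC is found on the top strand at positions 6–17.
Reverse complement of the reverse primer: ACGAATAATGCC. This occurs on the top strand at positions 31–42.
The product is the template from position 6 through 42 (37 bp).

5'-GCATCTACAGCCTGAAAGTGAAATGACGAATAATGCC-3'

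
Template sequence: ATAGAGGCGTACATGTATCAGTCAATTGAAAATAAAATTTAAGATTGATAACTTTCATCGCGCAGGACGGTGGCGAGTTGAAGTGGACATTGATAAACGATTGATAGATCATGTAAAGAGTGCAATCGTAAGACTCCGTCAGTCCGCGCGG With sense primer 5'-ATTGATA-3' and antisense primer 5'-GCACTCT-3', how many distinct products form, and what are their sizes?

Three products: 80 bp, 35 bp, 24 bp

The forward primer ATTGATA matches the top strand at positions 44–50, 89–95, 100–106.
The reverse primer's reverse complement is AGAGTGC, matching at positions 117–123.
Each forward site pairs with the reverse site to give a product ending at position 123: sizes 80, 35, 24 bp.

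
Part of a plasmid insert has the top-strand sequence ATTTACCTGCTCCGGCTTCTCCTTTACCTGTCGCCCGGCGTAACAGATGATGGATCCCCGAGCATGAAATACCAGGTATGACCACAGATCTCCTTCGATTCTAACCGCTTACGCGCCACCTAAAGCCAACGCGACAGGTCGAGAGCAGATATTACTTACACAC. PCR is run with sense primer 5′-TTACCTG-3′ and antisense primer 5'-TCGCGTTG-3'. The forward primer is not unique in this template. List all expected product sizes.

The forward primer TTACCTG matches the top strand at positions 3–9, 24–30.
The reverse primer's reverse complement is CAACGCGA, matching at positions 127–134.
Each forward site pairs with the reverse site to give a product ending at position 134: sizes 132, 111 bp.

132 bp, 111 bp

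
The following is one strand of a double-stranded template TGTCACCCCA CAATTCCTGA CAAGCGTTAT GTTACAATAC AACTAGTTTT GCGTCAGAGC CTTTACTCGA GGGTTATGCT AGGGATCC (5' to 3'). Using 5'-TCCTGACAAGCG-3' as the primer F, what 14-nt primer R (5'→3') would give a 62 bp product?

5'-TAACCCTCGAGTAA-3'

The forward primer binds at positions 15–26, so a 62 bp product ends at position 15 + 62 − 1 = 76.
The reverse primer anneals to the top strand over positions 63–76, i.e. to TTACTCGAGGGTTA.
Its sequence written 5'→3' is the reverse complement: TAACCCTCGAGTAA.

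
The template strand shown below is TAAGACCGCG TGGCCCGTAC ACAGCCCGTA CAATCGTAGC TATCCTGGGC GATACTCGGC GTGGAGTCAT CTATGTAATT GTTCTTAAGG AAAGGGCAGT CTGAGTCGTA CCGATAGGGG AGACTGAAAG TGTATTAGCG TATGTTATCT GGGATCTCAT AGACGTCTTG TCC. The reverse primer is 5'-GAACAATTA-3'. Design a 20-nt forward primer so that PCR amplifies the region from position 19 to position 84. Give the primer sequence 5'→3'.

5'-ACACAGCCCGTACAATCGTA-3'

The reverse primer's reverse complement TAATTGTTC matches the template at positions 76–84; the product starts at position 19.
The forward primer is identical to the top strand over positions 19–38: ACACAGCCCGTACAATCGTA.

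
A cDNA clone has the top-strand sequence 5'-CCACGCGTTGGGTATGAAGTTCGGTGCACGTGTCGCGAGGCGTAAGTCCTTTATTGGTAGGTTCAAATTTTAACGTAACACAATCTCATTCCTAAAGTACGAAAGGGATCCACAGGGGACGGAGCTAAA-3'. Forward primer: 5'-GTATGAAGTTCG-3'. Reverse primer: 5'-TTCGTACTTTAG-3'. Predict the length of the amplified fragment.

92 bp

The forward primer matches the template at positions 12–23.
Reverse complement of the reverse primer: CTAAAGTACGAA. This occurs on the top strand at positions 92–103.
The product runs from position 12 to position 103, so its length is 103 − 12 + 1 = 92 bp.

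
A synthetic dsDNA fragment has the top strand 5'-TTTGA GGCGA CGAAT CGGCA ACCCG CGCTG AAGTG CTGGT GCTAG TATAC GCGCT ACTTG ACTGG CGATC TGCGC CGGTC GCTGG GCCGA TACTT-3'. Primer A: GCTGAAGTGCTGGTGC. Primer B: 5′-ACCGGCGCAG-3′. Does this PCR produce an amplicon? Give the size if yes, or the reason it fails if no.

Primer A (GCTGAAGTGCTGGTGC) matches the top strand at positions 27–42; it acts as a forward primer.
Primer B's reverse complement is CTGCGCCGGT, matching the top strand at positions 70–79; it acts as a reverse primer.
The 3' ends face each other across positions 27–79, giving a 53 bp product.

Yes — a 53 bp product.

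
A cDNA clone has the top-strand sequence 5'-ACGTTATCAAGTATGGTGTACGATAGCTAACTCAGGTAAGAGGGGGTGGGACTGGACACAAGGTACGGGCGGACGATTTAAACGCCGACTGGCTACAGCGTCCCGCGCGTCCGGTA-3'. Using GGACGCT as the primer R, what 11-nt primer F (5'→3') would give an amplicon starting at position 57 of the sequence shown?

5'-CACAAGGTACG-3'

The reverse primer's reverse complement AGCGTCC matches the template at positions 97–103; the product starts at position 57.
The forward primer is identical to the top strand over positions 57–67: CACAAGGTACG.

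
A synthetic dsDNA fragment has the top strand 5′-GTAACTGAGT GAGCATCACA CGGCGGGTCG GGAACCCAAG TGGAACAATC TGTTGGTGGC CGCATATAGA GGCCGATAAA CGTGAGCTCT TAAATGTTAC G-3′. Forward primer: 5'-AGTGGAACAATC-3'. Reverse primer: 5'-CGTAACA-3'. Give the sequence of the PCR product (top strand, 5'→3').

The forward primer matches the template at positions 39–50.
Taking the reverse complement of CGTAACA gives TGTTACG, found at positions 95–101 on the template; the primer anneals here to the top strand with its 3' end pointing upstream.
The product is the template from position 39 through 101 (63 bp).

5'-AGTGGAACAATCTGTTGGTGGCCGCATATAGAGGCCGATAAACGTGAGCTCTTAAATGTTACG-3'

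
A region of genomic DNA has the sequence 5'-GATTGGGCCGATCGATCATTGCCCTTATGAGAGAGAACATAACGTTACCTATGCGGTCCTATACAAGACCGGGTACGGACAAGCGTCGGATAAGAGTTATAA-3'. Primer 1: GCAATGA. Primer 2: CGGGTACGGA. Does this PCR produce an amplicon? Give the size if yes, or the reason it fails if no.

No product — the primers' 3' ends point away from each other.

Primer 1 (GCAATGA) has reverse complement TCATTGC, which matches the top strand at positions 16–22; primer 1 anneals to the top strand there with its 3' end pointing upstream toward position 16.
Primer 2 (CGGGTACGGA) matches the top strand directly at positions 70–79; it anneals to the bottom strand with its 3' end pointing downstream toward position 79.
The 3' ends diverge (primer 1 extends toward position 1, primer 2 toward position 102), so the primers never converge on a shared product.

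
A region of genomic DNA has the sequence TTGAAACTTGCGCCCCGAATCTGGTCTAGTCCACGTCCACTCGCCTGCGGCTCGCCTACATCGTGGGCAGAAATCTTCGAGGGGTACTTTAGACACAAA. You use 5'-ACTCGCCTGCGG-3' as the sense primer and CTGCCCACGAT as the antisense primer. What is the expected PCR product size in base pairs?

The forward primer matches the template at positions 39–50.
The reverse primer's reverse complement is ATCGTGGGCAG, which matches the template at positions 60–70.
Amplicon spans positions 39–70: 32 bp.

32 bp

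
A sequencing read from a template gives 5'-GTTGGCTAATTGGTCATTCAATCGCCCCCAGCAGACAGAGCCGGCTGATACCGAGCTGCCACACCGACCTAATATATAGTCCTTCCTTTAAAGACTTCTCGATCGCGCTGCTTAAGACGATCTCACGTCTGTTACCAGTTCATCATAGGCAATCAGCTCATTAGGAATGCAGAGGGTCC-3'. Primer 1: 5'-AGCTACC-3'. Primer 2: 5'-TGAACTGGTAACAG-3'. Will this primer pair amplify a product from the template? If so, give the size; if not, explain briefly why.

Primer 1 (AGCTACC) does not match the top strand, and its reverse complement GGTAGCT does not match either.
With no annealing site for primer 1, no amplification occurs.

No product — primer 1 has no binding site in the template.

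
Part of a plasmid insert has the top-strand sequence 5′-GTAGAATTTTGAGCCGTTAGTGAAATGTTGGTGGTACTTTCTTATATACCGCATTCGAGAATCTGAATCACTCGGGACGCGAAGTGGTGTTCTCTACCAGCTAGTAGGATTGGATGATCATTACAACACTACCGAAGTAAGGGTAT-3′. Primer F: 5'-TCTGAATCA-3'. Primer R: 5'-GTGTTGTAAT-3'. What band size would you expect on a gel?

68 bp

The forward primer matches the template at positions 62–70.
The reverse primer's reverse complement is ATTACAACAC, which matches the template at positions 120–129.
The product runs from position 62 to position 129, so its length is 129 − 62 + 1 = 68 bp.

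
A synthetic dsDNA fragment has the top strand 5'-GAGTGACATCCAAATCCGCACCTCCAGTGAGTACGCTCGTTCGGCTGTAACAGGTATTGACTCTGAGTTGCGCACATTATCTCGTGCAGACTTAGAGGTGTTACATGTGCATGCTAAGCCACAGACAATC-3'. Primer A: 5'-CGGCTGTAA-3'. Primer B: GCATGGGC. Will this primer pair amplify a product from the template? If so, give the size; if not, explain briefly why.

No product — primer B has no binding site in the template.

Primer B (GCATGGGC) does not match the top strand, and its reverse complement GCCCATGC does not match either.
With no annealing site for primer B, no amplification occurs.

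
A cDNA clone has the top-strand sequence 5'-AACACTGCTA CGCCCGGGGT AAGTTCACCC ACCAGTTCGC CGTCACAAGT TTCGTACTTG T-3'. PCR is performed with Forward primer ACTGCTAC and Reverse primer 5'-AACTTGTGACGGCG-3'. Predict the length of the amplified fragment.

48 bp

The forward primer matches the template at positions 4–11.
Reverse complement of the reverse primer: CGCCGTCACAAGTT. This occurs on the top strand at positions 38–51.
The product runs from position 4 to position 51, so its length is 51 − 4 + 1 = 48 bp.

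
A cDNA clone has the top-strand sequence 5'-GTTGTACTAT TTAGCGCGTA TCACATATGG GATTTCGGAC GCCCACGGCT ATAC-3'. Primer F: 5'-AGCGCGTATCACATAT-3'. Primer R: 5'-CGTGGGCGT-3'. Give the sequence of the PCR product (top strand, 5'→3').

Forward primer AGCGCGTATCACATAT is found on the top strand at positions 13–28.
The reverse primer's reverse complement is ACGCCCACG, which matches the template at positions 39–47.
The product is the template from position 13 through 47 (35 bp).

5'-AGCGCGTATCACATATGGGATTTCGGACGCCCACG-3'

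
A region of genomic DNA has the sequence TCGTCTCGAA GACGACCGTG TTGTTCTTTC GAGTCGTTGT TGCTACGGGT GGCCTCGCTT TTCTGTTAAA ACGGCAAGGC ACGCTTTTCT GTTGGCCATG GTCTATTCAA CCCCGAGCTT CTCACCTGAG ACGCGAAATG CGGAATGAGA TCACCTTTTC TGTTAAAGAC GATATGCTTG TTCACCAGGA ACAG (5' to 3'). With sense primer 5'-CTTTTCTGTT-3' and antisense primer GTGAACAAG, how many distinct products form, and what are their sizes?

The forward primer CTTTTCTGTT matches the top strand at positions 58–67, 84–93, 155–164.
The reverse primer's reverse complement is CTTGTTCAC, matching at positions 177–185.
Each forward site pairs with the reverse site to give a product ending at position 185: sizes 128, 102, 31 bp.

Three products: 128 bp, 102 bp, 31 bp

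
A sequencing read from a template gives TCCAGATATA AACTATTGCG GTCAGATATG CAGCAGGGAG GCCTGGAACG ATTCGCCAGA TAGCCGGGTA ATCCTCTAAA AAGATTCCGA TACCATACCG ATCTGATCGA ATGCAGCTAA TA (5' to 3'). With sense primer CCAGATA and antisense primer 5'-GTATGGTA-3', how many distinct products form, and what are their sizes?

The forward primer CCAGATA matches the top strand at positions 2–8, 56–62.
The reverse primer's reverse complement is TACCATAC, matching at positions 91–98.
Each forward site pairs with the reverse site to give a product ending at position 98: sizes 97, 43 bp.

Two products: 97 bp, 43 bp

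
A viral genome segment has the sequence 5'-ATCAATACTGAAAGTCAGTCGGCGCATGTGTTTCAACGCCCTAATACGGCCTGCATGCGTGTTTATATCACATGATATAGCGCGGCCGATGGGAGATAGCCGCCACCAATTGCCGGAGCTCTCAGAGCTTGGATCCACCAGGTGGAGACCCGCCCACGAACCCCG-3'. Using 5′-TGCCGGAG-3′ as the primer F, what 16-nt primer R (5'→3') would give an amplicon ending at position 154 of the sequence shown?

5'-GGCGGGTCTCCACCTG-3'

The forward primer binds at positions 111–118; the product's 3' end on the top strand is position 154.
The reverse primer anneals to the top strand over positions 139–154, i.e. to CAGGTGGAGACCCGCC.
Its sequence written 5'→3' is the reverse complement: GGCGGGTCTCCACCTG.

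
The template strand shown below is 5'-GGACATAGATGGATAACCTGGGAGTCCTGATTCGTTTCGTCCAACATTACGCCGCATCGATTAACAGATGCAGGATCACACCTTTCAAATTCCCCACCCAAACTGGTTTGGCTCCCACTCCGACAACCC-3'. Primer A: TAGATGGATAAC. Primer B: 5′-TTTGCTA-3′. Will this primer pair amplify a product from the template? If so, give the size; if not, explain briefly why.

No product — primer B has no binding site in the template.

Primer B (TTTGCTA) does not match the top strand, and its reverse complement TAGCAAA does not match either.
With no annealing site for primer B, no amplification occurs.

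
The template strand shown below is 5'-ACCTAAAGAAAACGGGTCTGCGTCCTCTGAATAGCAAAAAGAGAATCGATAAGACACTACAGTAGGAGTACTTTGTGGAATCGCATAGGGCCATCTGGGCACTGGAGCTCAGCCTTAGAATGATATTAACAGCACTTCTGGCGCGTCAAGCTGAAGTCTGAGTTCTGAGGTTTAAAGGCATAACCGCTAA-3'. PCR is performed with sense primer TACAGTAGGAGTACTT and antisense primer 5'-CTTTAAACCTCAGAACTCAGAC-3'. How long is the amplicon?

120 bp

Forward primer TACAGTAGGAGTACTT is found on the top strand at positions 58–73.
Taking the reverse complement of CTTTAAACCTCAGAACTCAGAC gives GTCTGAGTTCTGAGGTTTAAAG, found at positions 156–177 on the template; the primer anneals here to the top strand with its 3' end pointing upstream.
Amplicon spans positions 58–177: 120 bp.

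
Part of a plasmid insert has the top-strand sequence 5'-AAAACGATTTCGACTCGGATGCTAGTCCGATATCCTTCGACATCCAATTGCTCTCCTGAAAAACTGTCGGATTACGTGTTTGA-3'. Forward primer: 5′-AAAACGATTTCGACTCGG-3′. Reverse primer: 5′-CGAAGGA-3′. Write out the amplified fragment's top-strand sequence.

5'-AAAACGATTTCGACTCGGATGCTAGTCCGATATCCTTCG-3'

The forward primer matches the template at positions 1–18.
The reverse primer's reverse complement is TCCTTCG, which matches the template at positions 33–39.
The product is the template from position 1 through 39 (39 bp).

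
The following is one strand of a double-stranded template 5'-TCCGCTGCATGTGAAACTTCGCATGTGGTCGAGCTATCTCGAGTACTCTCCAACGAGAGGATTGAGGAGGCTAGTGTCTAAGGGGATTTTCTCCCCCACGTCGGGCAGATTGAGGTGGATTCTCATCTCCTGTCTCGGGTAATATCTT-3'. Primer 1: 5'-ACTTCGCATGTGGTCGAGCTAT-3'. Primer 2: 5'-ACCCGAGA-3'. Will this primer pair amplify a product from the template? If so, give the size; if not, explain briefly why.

Primer 1 (ACTTCGCATGTGGTCGAGCTAT) matches the top strand at positions 16–37; it acts as a forward primer.
Primer 2's reverse complement is TCTCGGGT, matching the top strand at positions 133–140; it acts as a reverse primer.
The 3' ends face each other across positions 16–140, giving a 125 bp product.

Yes — a 125 bp product.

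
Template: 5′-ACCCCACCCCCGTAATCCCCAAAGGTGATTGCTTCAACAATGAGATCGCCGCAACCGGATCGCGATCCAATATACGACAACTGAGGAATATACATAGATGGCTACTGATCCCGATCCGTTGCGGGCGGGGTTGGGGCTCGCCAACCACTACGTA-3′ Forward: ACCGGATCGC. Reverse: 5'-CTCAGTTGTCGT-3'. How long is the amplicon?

Forward primer ACCGGATCGC is found on the top strand at positions 54–63.
Taking the reverse complement of CTCAGTTGTCGT gives ACGACAACTGAG, found at positions 74–85 on the template; the primer anneals here to the top strand with its 3' end pointing upstream.
Product length = (reverse-primer end) − (forward-primer start) + 1 = 85 − 54 + 1 = 32 bp.

32 bp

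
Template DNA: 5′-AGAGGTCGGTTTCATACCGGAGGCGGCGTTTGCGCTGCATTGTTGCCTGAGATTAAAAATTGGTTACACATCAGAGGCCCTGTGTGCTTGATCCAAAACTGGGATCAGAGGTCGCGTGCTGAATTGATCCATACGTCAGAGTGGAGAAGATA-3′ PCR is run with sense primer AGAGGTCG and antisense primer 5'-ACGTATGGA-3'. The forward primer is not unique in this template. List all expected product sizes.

136 bp, 30 bp

The forward primer AGAGGTCG matches the top strand at positions 1–8, 107–114.
The reverse primer's reverse complement is TCCATACGT, matching at positions 128–136.
Each forward site pairs with the reverse site to give a product ending at position 136: sizes 136, 30 bp.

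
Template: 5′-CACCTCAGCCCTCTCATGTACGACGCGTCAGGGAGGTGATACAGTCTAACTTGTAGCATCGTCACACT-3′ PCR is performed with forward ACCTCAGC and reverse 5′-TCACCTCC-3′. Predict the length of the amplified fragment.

38 bp

The forward primer matches the template at positions 2–9.
The reverse primer's reverse complement is GGAGGTGA, which matches the template at positions 32–39.
Product length = (reverse-primer end) − (forward-primer start) + 1 = 39 − 2 + 1 = 38 bp.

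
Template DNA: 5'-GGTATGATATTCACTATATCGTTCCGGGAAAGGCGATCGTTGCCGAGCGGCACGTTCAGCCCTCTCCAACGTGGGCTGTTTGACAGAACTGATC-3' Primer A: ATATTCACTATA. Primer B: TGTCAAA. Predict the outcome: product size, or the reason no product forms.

Yes — a 79 bp product.

Primer A (ATATTCACTATA) matches the top strand at positions 7–18; it acts as a forward primer.
Primer B's reverse complement is TTTGACA, matching the top strand at positions 79–85; it acts as a reverse primer.
The 3' ends face each other across positions 7–85, giving a 79 bp product.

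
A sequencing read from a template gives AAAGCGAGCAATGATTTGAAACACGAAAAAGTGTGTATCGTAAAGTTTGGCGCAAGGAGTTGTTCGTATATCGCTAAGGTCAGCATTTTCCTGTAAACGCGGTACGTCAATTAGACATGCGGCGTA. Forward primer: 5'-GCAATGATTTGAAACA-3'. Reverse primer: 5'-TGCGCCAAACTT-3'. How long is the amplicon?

47 bp

Forward primer GCAATGATTTGAAACA is found on the top strand at positions 8–23.
The reverse primer's reverse complement is AAGTTTGGCGCA, which matches the template at positions 43–54.
Amplicon spans positions 8–54: 47 bp.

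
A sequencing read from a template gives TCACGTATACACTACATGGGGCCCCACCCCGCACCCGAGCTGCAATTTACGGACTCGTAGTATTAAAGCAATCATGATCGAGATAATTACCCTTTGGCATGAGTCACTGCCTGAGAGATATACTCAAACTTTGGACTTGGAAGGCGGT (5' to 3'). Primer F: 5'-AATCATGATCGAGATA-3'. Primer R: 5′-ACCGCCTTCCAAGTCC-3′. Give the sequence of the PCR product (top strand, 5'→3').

5'-AATCATGATCGAGATAATTACCCTTTGGCATGAGTCACTGCCTGAGAGATATACTCAAACTTTGGACTTGGAAGGCGGT-3'

The forward primer matches the template at positions 70–85.
Reverse complement of the reverse primer: GGACTTGGAAGGCGGT. This occurs on the top strand at positions 133–148.
The product is the template from position 70 through 148 (79 bp).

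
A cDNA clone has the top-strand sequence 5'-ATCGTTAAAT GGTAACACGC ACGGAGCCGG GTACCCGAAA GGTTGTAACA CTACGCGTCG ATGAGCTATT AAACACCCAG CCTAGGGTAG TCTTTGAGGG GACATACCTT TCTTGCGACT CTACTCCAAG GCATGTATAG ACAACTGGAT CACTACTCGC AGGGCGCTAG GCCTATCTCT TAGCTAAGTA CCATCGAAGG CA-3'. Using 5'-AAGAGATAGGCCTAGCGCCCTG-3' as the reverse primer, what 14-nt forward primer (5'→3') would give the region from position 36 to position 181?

The reverse primer's reverse complement CAGGGCGCTAGGCCTATCTCTT matches the template at positions 160–181; the product starts at position 36.
The forward primer is identical to the top strand over positions 36–49: CGAAAGGTTGTAAC.

5'-CGAAAGGTTGTAAC-3'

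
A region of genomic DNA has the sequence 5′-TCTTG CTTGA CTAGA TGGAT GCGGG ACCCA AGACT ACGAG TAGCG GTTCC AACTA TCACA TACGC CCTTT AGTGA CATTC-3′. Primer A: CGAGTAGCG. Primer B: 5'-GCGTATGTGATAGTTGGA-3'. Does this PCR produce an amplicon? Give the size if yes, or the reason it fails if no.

Yes — a 29 bp product.

Primer A (CGAGTAGCG) matches the top strand at positions 37–45; it acts as a forward primer.
Primer B's reverse complement is TCCAACTATCACATACGC, matching the top strand at positions 48–65; it acts as a reverse primer.
The 3' ends face each other across positions 37–65, giving a 29 bp product.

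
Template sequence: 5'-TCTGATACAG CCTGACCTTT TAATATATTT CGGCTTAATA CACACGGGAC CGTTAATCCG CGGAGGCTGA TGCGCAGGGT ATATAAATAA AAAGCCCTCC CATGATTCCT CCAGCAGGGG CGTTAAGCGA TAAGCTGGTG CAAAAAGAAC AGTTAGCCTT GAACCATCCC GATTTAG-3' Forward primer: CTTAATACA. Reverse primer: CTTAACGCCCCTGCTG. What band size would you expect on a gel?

Scanning the template, CTTAATACA occurs at positions 34–42; this primer anneals to the bottom strand there with its 3' end pointing downstream.
The reverse primer's reverse complement is CAGCAGGGGCGTTAAG, which matches the template at positions 112–127.
Product length = (reverse-primer end) − (forward-primer start) + 1 = 127 − 34 + 1 = 94 bp.

94 bp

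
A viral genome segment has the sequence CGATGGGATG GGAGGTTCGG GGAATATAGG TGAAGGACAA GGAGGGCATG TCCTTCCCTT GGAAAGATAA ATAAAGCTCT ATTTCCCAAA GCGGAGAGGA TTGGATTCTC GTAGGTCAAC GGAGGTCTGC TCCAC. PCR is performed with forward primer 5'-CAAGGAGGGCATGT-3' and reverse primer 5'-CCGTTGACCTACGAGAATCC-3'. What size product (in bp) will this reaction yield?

85 bp

Forward primer CAAGGAGGGCATGT is found on the top strand at positions 38–51.
Taking the reverse complement of CCGTTGACCTACGAGAATCC gives GGATTCTCGTAGGTCAACGG, found at positions 103–122 on the template; the primer anneals here to the top strand with its 3' end pointing upstream.
The product runs from position 38 to position 122, so its length is 122 − 38 + 1 = 85 bp.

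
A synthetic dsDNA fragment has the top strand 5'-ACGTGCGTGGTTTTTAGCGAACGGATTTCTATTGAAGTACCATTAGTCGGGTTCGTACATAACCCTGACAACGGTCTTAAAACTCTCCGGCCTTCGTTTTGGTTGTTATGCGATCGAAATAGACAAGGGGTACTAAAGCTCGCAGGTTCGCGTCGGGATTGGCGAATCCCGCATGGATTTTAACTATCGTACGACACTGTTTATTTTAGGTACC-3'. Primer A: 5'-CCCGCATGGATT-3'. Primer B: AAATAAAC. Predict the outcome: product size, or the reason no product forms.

Primer A (CCCGCATGGATT) matches the top strand at positions 168–179; it acts as a forward primer.
Primer B's reverse complement is GTTTATTT, matching the top strand at positions 199–206; it acts as a reverse primer.
The 3' ends face each other across positions 168–206, giving a 39 bp product.

Yes — a 39 bp product.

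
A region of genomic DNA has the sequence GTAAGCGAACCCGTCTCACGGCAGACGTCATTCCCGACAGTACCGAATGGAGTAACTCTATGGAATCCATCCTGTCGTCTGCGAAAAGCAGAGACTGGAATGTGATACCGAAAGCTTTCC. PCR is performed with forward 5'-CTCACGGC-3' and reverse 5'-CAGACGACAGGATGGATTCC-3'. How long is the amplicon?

67 bp

Scanning the template, CTCACGGC occurs at positions 15–22; this primer anneals to the bottom strand there with its 3' end pointing downstream.
The reverse primer's reverse complement is GGAATCCATCCTGTCGTCTG, which matches the template at positions 62–81.
Product length = (reverse-primer end) − (forward-primer start) + 1 = 81 − 15 + 1 = 67 bp.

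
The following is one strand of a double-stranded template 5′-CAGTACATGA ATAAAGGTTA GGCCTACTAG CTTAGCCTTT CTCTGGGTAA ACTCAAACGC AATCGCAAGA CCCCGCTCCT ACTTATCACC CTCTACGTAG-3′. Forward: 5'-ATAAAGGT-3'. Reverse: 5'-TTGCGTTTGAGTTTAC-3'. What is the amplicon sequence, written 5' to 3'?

Scanning the template, ATAAAGGT occurs at positions 11–18; this primer anneals to the bottom strand there with its 3' end pointing downstream.
Reverse complement of the reverse primer: GTAAACTCAAACGCAA. This occurs on the top strand at positions 47–62.
The product is the template from position 11 through 62 (52 bp).

5'-ATAAAGGTTAGGCCTACTAGCTTAGCCTTTCTCTGGGTAAACTCAAACGCAA-3'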